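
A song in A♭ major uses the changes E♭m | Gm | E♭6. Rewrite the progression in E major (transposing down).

A♭ major down to E major is a diminished fourth; each chord root moves by that interval while the quality stays the same.
E♭m: root E♭ down a diminished fourth → B, giving Bm.
Gm: root G down a diminished fourth → D#, giving D#m.
E♭6: root E♭ down a diminished fourth → B, giving B6.

Bm D#m B6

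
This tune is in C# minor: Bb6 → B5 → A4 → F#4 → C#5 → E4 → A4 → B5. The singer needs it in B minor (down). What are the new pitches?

Ab6 A5 G4 E4 B4 D4 G4 A5

From C# down to B is a major second; apply that to each pitch.
Bb6 gives Ab6
B5 gives A5
A4 gives G4
F#4 gives E4
C#5 gives B4
E4 gives D4
A4 gives G4
B5 gives A5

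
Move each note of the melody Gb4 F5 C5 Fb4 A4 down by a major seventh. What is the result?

Abb3 Gb4 Db4 Gbb3 Bb3

Gb4 down a major seventh is Abb3.
F5: a seventh down reaches G, and 11 semitones makes it Gb4.
C5: a seventh down reaches D, and 11 semitones makes it Db4.
Fb4 down a major seventh is Gbb3.
A major seventh down from A4 gives Bb3.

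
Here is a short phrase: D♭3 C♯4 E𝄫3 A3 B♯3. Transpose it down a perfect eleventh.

Db3: an eleventh down reaches A, and 17 semitones makes it Ab1.
C#4: an eleventh down reaches G, and 17 semitones makes it G#2.
Ebb3: an eleventh down reaches B, and 17 semitones makes it Bbb1.
A3: an eleventh down reaches E, and 17 semitones makes it E2.
A perfect eleventh down from B#3 gives F##2.

Ab1 G#2 Bbb1 E2 F##2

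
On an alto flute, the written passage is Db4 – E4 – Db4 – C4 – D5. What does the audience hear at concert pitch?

Ab3 B3 Ab3 G3 A4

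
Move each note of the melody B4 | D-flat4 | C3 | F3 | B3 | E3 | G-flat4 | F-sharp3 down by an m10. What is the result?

B4 gives G#3
Db4 gives Bb2
C3 gives A1
F3 gives D2
B3 gives G#2
E3 gives C#2
Gb4 gives Eb3
F#3 gives D#2

G#3 Bb2 A1 D2 G#2 C#2 Eb3 D#2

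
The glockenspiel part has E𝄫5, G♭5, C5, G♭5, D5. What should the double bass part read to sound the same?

Ebb8 Gb8 C8 Gb8 D8

First find concert pitch: the glockenspiel sounds a perfect fifteenth above written, so E𝄫5 G♭5 C5 G♭5 D5 sounds Ebb7 Gb7 C7 Gb7 D7.
Then write for double bass: it sounds a perfect octave below written, so the part must be a perfect octave above concert.
Ebb7 → Ebb8
Gb7 → Gb8
C7 → C8
Gb7 → Gb8
D7 → D8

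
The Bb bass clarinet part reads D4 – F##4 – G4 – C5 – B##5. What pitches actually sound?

Written C4 on the Bb bass clarinet sounds as Bb2, a major ninth lower; apply that shift to every note.
D4 → C3
F##4 → E#3
G4 → F3
C5 → Bb3
B##5 → A##4

C3 E#3 F3 Bb3 A##4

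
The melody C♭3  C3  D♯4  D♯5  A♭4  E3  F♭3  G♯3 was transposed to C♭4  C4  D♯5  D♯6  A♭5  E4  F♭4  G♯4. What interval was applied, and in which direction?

Take the first pair: Cb3 → Cb4. C to C spans 8 letter names, so the interval is some kind of octave.
Cb3 to Cb4 is 12 semitones, which makes it a perfect octave; the second version is higher, so the direction is up.
Checking another pair — G#3 → G#4 — gives the same interval.

up a perfect octave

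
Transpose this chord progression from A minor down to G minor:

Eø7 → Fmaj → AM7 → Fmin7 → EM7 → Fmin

Dø7 Ebmaj GM7 Ebmin7 DM7 Ebmin

A minor down to G minor is a major second; each chord root moves by that interval while the quality stays the same.
Eø7: root E down a major second → D, giving Dø7.
Fmaj: root F down a major second → Eb, giving Ebmaj.
AM7: root A down a major second → G, giving GM7.
Fmin7: root F down a major second → Eb, giving Ebmin7.
EM7: root E down a major second → D, giving DM7.
Fmin: root F down a major second → Eb, giving Ebmin.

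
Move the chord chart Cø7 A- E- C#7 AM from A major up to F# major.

Aø7 F#- C#- A#7 F#M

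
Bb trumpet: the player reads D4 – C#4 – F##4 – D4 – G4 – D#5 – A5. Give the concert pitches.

C4 B3 E#4 C4 F4 C#5 G5

The Bb trumpet sounds a major second below written, so transpose each written note down a major second.
D4 to C4
C#4 to B3
F##4 to E#4
D4 to C4
G4 to F4
D#5 to C#5
A5 to G5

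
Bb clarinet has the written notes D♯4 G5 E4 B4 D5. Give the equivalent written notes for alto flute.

F#4 Bb5 G4 D5 F5

First find concert pitch: the Bb clarinet sounds a major second below written, so D♯4 G5 E4 B4 D5 sounds C#4 F5 D4 A4 C5.
Then write for alto flute: it sounds a perfect fourth below written, so the part must be a perfect fourth above concert.
C#4 → F#4
F5 → Bb5
D4 → G4
A4 → D5
C5 → F5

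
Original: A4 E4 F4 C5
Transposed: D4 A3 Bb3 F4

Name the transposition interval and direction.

down a perfect fifth

Take the first pair: A4 → D4. A to D spans 5 letter names, so the interval is some kind of fifth.
D4 to A4 is 7 semitones, which makes it a perfect fifth; the second version is lower, so the direction is down.
Checking another pair — C5 → F4 — gives the same interval.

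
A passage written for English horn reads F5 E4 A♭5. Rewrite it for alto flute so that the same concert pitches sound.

Eb5 D4 Gb5

First find concert pitch: the English horn sounds a perfect fifth below written, so F5 E4 A♭5 sounds Bb4 A3 Db5.
Then write for alto flute: it sounds a perfect fourth below written, so the part must be a perfect fourth above concert.
Bb4 → Eb5
A3 → D4
Db5 → Gb5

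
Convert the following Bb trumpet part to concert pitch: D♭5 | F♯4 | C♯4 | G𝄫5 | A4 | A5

The Bb trumpet sounds a major second below written, so transpose each written note down a major second.
Db5 -> Cb5
F#4 -> E4
C#4 -> B3
Gbb5 -> Fbb5
A4 -> G4
A5 -> G5

Cb5 E4 B3 Fbb5 G4 G5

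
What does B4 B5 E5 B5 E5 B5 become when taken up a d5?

F5 F6 Bb5 F6 Bb5 F6

B4 → F5
B5 → F6
E5 → Bb5
B5 → F6
E5 → Bb5
B5 → F6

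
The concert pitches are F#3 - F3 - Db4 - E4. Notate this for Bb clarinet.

The Bb clarinet sounds a major second below written, so the written part must be a major second above concert — transpose each note up.
F#3 -> G#3
F3 -> G3
Db4 -> Eb4
E4 -> F#4

G#3 G3 Eb4 F#4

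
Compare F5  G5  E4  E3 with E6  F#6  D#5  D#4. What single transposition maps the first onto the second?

From F5 to E6 is 7 letter names — a seventh of some quality.
F5 to E6 is 11 semitones, which makes it a major seventh; the second version is higher, so the direction is up.
Checking another pair — E3 → D#4 — gives the same interval.

up a major seventh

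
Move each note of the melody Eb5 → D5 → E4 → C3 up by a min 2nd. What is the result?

Fb5 Eb5 F4 Db3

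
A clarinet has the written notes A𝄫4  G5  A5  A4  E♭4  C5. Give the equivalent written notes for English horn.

Cb5 B5 C#6 C#5 G4 E5

First find concert pitch: the A clarinet sounds a minor third below written, so A𝄫4 G5 A5 A4 E♭4 C5 sounds Fb4 E5 F#5 F#4 C4 A4.
Then write for English horn: it sounds a perfect fifth below written, so the part must be a perfect fifth above concert.
Fb4 → Cb5
E5 → B5
F#5 → C#6
F#4 → C#5
C4 → G4
A4 → E5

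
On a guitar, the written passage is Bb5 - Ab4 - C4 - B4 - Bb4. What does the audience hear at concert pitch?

Bb4 Ab3 C3 B3 Bb3

Written C4 on the guitar sounds as C3, a perfect octave lower; apply that shift to every note.
Bb5 → Bb4
Ab4 → Ab3
C4 → C3
B4 → B3
Bb4 → Bb3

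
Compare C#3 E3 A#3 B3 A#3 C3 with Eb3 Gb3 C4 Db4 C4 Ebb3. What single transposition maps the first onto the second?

up a diminished third

From C#3 to Eb3 is 3 letter names — a third of some quality.
C#3 to Eb3 is 2 semitones, which makes it a diminished third; the second version is higher, so the direction is up.
Checking another pair — C3 → Ebb3 — gives the same interval.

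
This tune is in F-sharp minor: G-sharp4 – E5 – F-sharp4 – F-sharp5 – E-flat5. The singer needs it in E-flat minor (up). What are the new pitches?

F5 Db6 Eb5 Eb6 Dbb6

F-sharp minor to E-flat minor up is a diminished seventh, so every note moves up by that interval.
G#4 -> F5
E5 -> Db6
F#4 -> Eb5
F#5 -> Eb6
Eb5 -> Dbb6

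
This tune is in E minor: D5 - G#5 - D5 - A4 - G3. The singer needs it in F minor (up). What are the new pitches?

Eb5 A5 Eb5 Bb4 Ab3

E minor to F minor up is a minor second, so every note moves up by that interval.
D5 gives Eb5
G#5 gives A5
D5 gives Eb5
A4 gives Bb4
G3 gives Ab3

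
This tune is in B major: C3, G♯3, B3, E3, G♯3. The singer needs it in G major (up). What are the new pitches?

B major to G major up is a minor sixth, so every note moves up by that interval.
C3 becomes Ab3
G#3 becomes E4
B3 becomes G4
E3 becomes C4
G#3 becomes E4

Ab3 E4 G4 C4 E4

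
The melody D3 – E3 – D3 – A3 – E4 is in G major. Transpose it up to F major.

C4 D4 C4 G4 D5

From G up to F is a minor seventh; apply that to each pitch.
D3 -> C4
E3 -> D4
D3 -> C4
A3 -> G4
E4 -> D5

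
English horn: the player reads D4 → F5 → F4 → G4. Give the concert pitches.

The English horn sounds a perfect fifth below written, so transpose each written note down a perfect fifth.
D4 gives G3
F5 gives Bb4
F4 gives Bb3
G4 gives C4

G3 Bb4 Bb3 C4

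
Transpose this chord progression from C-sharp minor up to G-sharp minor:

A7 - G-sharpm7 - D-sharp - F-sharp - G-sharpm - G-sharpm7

C-sharp minor up to G-sharp minor is a perfect fifth; each chord root moves by that interval while the quality stays the same.
A7: root A up a perfect fifth → E, giving E7.
G-sharpm7: root G-sharp up a perfect fifth → D#, giving D#m7.
D-sharp: root D-sharp up a perfect fifth → A#, giving A#.
F-sharp: root F-sharp up a perfect fifth → C#, giving C#.
G-sharpm: root G-sharp up a perfect fifth → D#, giving D#m.
G-sharpm7: root G-sharp up a perfect fifth → D#, giving D#m7.

E7 D#m7 A# C# D#m D#m7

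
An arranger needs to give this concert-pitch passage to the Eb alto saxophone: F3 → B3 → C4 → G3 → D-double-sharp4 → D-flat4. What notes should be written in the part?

D4 G#4 A4 E4 B##4 Bb4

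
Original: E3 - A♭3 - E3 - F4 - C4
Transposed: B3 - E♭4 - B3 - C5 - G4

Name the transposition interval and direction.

up a perfect fifth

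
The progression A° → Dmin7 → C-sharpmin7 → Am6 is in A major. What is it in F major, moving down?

F° Bbmin7 Amin7 Fm6

A major down to F major is a major third; each chord root moves by that interval while the quality stays the same.
A°: root A down a major third → F, giving F°.
Dmin7: root D down a major third → Bb, giving Bbmin7.
C-sharpmin7: root C-sharp down a major third → A, giving Amin7.
Am6: root A down a major third → F, giving Fm6.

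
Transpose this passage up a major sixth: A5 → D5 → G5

F#6 B5 E6

A5 up a major sixth is F#6.
D5 up a major sixth is B5.
A major sixth up from G5 gives E6.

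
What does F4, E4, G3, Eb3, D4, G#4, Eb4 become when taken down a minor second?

E4 D#4 F#3 D3 C#4 F##4 D4

F4 → E4
E4 → D#4
G3 → F#3
Eb3 → D3
D4 → C#4
G#4 → F##4
Eb4 → D4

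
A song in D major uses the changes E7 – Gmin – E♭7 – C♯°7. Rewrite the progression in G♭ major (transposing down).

Ab7 Cbmin Abb7 F°7

D major down to G♭ major is an augmented fifth; each chord root moves by that interval while the quality stays the same.
E7: root E down an augmented fifth → Ab, giving Ab7.
Gmin: root G down an augmented fifth → Cb, giving Cbmin.
E♭7: root E♭ down an augmented fifth → Abb, giving Abb7.
C♯°7: root C♯ down an augmented fifth → F, giving F°7.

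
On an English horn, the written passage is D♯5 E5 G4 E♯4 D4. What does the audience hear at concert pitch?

Written C4 on the English horn sounds as F3, a perfect fifth lower; apply that shift to every note.
D#5 to G#4
E5 to A4
G4 to C4
E#4 to A#3
D4 to G3

G#4 A4 C4 A#3 G3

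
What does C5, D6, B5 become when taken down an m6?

A minor sixth down from C5 gives E4.
A minor sixth down from D6 gives F#5.
B5: a sixth down reaches D, and 8 semitones makes it D#5.

E4 F#5 D#5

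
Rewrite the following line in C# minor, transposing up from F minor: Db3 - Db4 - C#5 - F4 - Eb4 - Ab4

A3 A4 G##5 C#5 B4 E5

F minor to C# minor up is an augmented fifth, so every note moves up by that interval.
Db3 → A3
Db4 → A4
C#5 → G##5
F4 → C#5
Eb4 → B4
Ab4 → E5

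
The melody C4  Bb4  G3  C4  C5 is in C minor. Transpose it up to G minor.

From C up to G is a perfect fifth; apply that to each pitch.
C4 becomes G4
Bb4 becomes F5
G3 becomes D4
C4 becomes G4
C5 becomes G5

G4 F5 D4 G4 G5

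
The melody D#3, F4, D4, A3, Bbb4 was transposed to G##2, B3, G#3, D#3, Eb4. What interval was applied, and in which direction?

Take the first pair: D#3 → G##2. D to G spans 5 letter names, so the interval is some kind of fifth.
G##2 to D#3 is 6 semitones, which makes it a diminished fifth; the second version is lower, so the direction is down.
Checking another pair — Bbb4 → Eb4 — gives the same interval.

down a diminished fifth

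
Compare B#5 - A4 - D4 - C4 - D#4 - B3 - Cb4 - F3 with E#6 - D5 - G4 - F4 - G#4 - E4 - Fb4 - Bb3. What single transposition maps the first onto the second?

Take the first pair: B#5 → E#6. B to E spans 4 letter names, so the interval is some kind of fourth.
B#5 to E#6 is 5 semitones, which makes it a perfect fourth; the second version is higher, so the direction is up.
Checking another pair — F3 → Bb3 — gives the same interval.

up a perfect fourth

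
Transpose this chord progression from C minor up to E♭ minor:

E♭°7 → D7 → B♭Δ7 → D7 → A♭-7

Gb°7 F7 DbΔ7 F7 Cb-7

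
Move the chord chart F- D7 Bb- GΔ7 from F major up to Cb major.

Cb- Ab7 Fb- DbΔ7

F major up to Cb major is a diminished fifth; each chord root moves by that interval while the quality stays the same.
F-: root F up a diminished fifth → Cb, giving Cb-.
D7: root D up a diminished fifth → Ab, giving Ab7.
Bb-: root Bb up a diminished fifth → Fb, giving Fb-.
GΔ7: root G up a diminished fifth → Db, giving DbΔ7.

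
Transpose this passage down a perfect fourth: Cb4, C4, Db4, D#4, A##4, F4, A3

Cb4 → Gb3
C4 → G3
Db4 → Ab3
D#4 → A#3
A##4 → E##4
F4 → C4
A3 → E3

Gb3 G3 Ab3 A#3 E##4 C4 E3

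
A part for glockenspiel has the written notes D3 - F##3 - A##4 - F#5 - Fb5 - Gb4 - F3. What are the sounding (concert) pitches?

D5 F##5 A##6 F#7 Fb7 Gb6 F5

The glockenspiel sounds a perfect fifteenth above written, so transpose each written note up a perfect fifteenth.
D3 → D5
F##3 → F##5
A##4 → A##6
F#5 → F#7
Fb5 → Fb7
Gb4 → Gb6
F3 → F5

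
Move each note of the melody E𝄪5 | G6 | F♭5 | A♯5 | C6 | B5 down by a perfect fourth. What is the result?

B##4 D6 Cb5 E#5 G5 F#5

E##5 → B##4
G6 → D6
Fb5 → Cb5
A#5 → E#5
C6 → G5
B5 → F#5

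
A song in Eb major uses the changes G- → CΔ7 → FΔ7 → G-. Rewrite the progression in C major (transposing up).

Eb major up to C major is a major sixth; each chord root moves by that interval while the quality stays the same.
G-: root G up a major sixth → E, giving E-.
CΔ7: root C up a major sixth → A, giving AΔ7.
FΔ7: root F up a major sixth → D, giving DΔ7.
G-: root G up a major sixth → E, giving E-.

E- AΔ7 DΔ7 E-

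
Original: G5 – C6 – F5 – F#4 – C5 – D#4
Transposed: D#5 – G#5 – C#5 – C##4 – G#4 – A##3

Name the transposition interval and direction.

down a diminished fourth

Take the first pair: G5 → D#5. G to D spans 4 letter names, so the interval is some kind of fourth.
D#5 to G5 is 4 semitones, which makes it a diminished fourth; the second version is lower, so the direction is down.
Checking another pair — D#4 → A##3 — gives the same interval.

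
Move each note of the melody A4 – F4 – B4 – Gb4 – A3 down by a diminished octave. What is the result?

A4 down a diminished octave is A#3.
F4: an octave down reaches F, and 11 semitones makes it F#3.
B4 down a diminished octave is B#3.
A diminished octave down from Gb4 gives G3.
A3: an octave down reaches A, and 11 semitones makes it A#2.

A#3 F#3 B#3 G3 A#2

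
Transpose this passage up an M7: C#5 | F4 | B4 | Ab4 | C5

C#5 -> B#5
F4 -> E5
B4 -> A#5
Ab4 -> G5
C5 -> B5

B#5 E5 A#5 G5 B5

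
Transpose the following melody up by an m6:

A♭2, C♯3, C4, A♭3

Fb3 A3 Ab4 Fb4

Ab2: a sixth up reaches F, and 8 semitones makes it Fb3.
C#3 up a minor sixth is A3.
C4: a sixth up reaches A, and 8 semitones makes it Ab4.
A minor sixth up from Ab3 gives Fb4.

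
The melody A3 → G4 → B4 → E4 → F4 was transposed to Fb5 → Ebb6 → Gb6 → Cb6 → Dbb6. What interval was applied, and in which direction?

Take the first pair: A3 → Fb5. A to F spans 13 letter names, so the interval is some kind of thirteenth.
A3 to Fb5 is 19 semitones, which makes it a diminished thirteenth; the second version is higher, so the direction is up.
Checking another pair — F4 → Dbb6 — gives the same interval.

up a diminished thirteenth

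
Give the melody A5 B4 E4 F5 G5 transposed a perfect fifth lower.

D5 E4 A3 Bb4 C5

A5 to D5
B4 to E4
E4 to A3
F5 to Bb4
G5 to C5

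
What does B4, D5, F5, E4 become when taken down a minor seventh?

B4 gives C#4
D5 gives E4
F5 gives G4
E4 gives F#3

C#4 E4 G4 F#3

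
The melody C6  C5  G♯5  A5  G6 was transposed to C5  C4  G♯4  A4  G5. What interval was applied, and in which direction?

down a perfect octave

Take the first pair: C6 → C5. C to C spans 8 letter names, so the interval is some kind of octave.
C5 to C6 is 12 semitones, which makes it a perfect octave; the second version is lower, so the direction is down.
Checking another pair — G6 → G5 — gives the same interval.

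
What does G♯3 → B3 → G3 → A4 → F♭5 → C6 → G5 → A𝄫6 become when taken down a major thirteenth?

G#3 down a major thirteenth is B1.
B3 down a major thirteenth is D2.
A major thirteenth down from G3 gives Bb1.
A4 down a major thirteenth is C3.
Fb5 down a major thirteenth is Abb3.
C6 down a major thirteenth is Eb4.
G5 down a major thirteenth is Bb3.
Abb6 down a major thirteenth is Cbb5.

B1 D2 Bb1 C3 Abb3 Eb4 Bb3 Cbb5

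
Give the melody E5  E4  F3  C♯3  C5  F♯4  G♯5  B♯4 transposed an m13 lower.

G#3 G#2 A1 E#1 E3 A#2 B#3 D##3

A minor thirteenth down from E5 gives G#3.
E4 down a minor thirteenth is G#2.
A minor thirteenth down from F3 gives A1.
C#3 down a minor thirteenth is E#1.
A minor thirteenth down from C5 gives E3.
F#4: a thirteenth down reaches A, and 20 semitones makes it A#2.
G#5 down a minor thirteenth is B#3.
B#4 down a minor thirteenth is D##3.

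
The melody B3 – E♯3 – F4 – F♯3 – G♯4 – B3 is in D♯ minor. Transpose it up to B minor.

G4 C#4 Db5 D4 E5 G4

D♯ minor to B minor up is a minor sixth, so every note moves up by that interval.
B3 to G4
E#3 to C#4
F4 to Db5
F#3 to D4
G#4 to E5
B3 to G4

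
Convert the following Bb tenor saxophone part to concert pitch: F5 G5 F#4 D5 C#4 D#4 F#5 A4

Eb4 F4 E3 C4 B2 C#3 E4 G3

Written C4 on the Bb tenor saxophone sounds as Bb2, a major ninth lower; apply that shift to every note.
F5 to Eb4
G5 to F4
F#4 to E3
D5 to C4
C#4 to B2
D#4 to C#3
F#5 to E4
A4 to G3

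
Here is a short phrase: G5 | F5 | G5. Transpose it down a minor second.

G5 gives F#5
F5 gives E5
G5 gives F#5

F#5 E5 F#5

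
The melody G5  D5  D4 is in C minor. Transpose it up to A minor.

C minor to A minor up is a major sixth, so every note moves up by that interval.
G5 becomes E6
D5 becomes B5
D4 becomes B4

E6 B5 B4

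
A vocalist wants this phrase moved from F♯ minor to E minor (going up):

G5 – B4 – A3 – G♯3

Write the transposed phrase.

F6 A5 G4 F#4

From F♯ up to E is a minor seventh; apply that to each pitch.
G5 becomes F6
B4 becomes A5
A3 becomes G4
G#3 becomes F#4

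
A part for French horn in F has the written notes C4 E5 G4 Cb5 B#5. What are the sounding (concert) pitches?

F3 A4 C4 Fb4 E#5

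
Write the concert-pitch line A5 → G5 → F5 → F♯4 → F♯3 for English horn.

Written C4 sounds as F3 on the English horn, so concert pitches are written a perfect fifth up.
A5 gives E6
G5 gives D6
F5 gives C6
F#4 gives C#5
F#3 gives C#4

E6 D6 C6 C#5 C#4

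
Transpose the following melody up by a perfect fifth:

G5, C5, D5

G5 gives D6
C5 gives G5
D5 gives A5

D6 G5 A5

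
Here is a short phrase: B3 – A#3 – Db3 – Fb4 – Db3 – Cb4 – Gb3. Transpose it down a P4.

B3: a fourth down reaches F, and 5 semitones makes it F#3.
A#3 down a perfect fourth is E#3.
Db3 down a perfect fourth is Ab2.
Fb4: a fourth down reaches C, and 5 semitones makes it Cb4.
Db3: a fourth down reaches A, and 5 semitones makes it Ab2.
A perfect fourth down from Cb4 gives Gb3.
Gb3: a fourth down reaches D, and 5 semitones makes it Db3.

F#3 E#3 Ab2 Cb4 Ab2 Gb3 Db3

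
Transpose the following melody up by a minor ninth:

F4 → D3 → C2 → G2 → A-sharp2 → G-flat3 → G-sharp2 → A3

Gb5 Eb4 Db3 Ab3 B3 Abb4 A3 Bb4

F4: a ninth up reaches G, and 13 semitones makes it Gb5.
D3 up a minor ninth is Eb4.
C2 up a minor ninth is Db3.
G2 up a minor ninth is Ab3.
A#2 up a minor ninth is B3.
Gb3: a ninth up reaches A, and 13 semitones makes it Abb4.
G#2 up a minor ninth is A3.
A3: a ninth up reaches B, and 13 semitones makes it Bb4.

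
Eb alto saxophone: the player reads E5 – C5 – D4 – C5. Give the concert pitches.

G4 Eb4 F3 Eb4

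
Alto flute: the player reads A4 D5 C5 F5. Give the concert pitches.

The alto flute sounds a perfect fourth below written, so transpose each written note down a perfect fourth.
A4 becomes E4
D5 becomes A4
C5 becomes G4
F5 becomes C5

E4 A4 G4 C5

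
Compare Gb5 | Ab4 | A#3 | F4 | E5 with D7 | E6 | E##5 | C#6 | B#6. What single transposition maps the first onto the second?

up an augmented twelfth

From Gb5 to D7 is 12 letter names — a twelfth of some quality.
Gb5 to D7 is 20 semitones, which makes it an augmented twelfth; the second version is higher, so the direction is up.
Checking another pair — E5 → B#6 — gives the same interval.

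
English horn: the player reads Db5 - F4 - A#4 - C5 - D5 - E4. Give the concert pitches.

Gb4 Bb3 D#4 F4 G4 A3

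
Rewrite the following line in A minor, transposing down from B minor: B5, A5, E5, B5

A5 G5 D5 A5

From B down to A is a major second; apply that to each pitch.
B5 -> A5
A5 -> G5
E5 -> D5
B5 -> A5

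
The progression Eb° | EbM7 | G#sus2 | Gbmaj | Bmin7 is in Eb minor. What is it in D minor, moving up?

D° DM7 F##sus2 Fmaj A#min7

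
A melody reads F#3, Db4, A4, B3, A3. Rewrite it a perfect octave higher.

F#4 Db5 A5 B4 A4

F#3 -> F#4
Db4 -> Db5
A4 -> A5
B3 -> B4
A3 -> A4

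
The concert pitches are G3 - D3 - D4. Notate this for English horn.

D4 A3 A4

The English horn sounds a perfect fifth below written, so the written part must be a perfect fifth above concert — transpose each note up.
G3 -> D4
D3 -> A3
D4 -> A4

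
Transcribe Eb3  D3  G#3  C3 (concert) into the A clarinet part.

Gb3 F3 B3 Eb3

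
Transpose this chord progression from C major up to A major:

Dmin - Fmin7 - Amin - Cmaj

Bmin Dmin7 F#min Amaj

C major up to A major is a major sixth; each chord root moves by that interval while the quality stays the same.
Dmin: root D up a major sixth → B, giving Bmin.
Fmin7: root F up a major sixth → D, giving Dmin7.
Amin: root A up a major sixth → F#, giving F#min.
Cmaj: root C up a major sixth → A, giving Amaj.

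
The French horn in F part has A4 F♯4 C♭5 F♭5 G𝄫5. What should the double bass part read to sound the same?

First find concert pitch: the French horn in F sounds a perfect fifth below written, so A4 F♯4 C♭5 F♭5 G𝄫5 sounds D4 B3 Fb4 Bbb4 Cbb5.
Then write for double bass: it sounds a perfect octave below written, so the part must be a perfect octave above concert.
D4 → D5
B3 → B4
Fb4 → Fb5
Bbb4 → Bbb5
Cbb5 → Cbb6

D5 B4 Fb5 Bbb5 Cbb6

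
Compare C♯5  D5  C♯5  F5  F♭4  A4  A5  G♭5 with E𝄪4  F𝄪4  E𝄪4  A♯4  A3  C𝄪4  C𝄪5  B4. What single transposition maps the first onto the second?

down a diminished sixth

From C#5 to E##4 is 6 letter names — a sixth of some quality.
E##4 to C#5 is 7 semitones, which makes it a diminished sixth; the second version is lower, so the direction is down.
Checking another pair — Gb5 → B4 — gives the same interval.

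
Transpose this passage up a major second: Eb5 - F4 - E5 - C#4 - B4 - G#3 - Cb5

F5 G4 F#5 D#4 C#5 A#3 Db5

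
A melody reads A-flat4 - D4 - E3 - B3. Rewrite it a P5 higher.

Ab4 -> Eb5
D4 -> A4
E3 -> B3
B3 -> F#4

Eb5 A4 B3 F#4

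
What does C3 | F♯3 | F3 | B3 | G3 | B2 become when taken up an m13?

Ab4 D5 Db5 G5 Eb5 G4

C3: a thirteenth up reaches A, and 20 semitones makes it Ab4.
F#3: a thirteenth up reaches D, and 20 semitones makes it D5.
F3: a thirteenth up reaches D, and 20 semitones makes it Db5.
B3 up a minor thirteenth is G5.
G3 up a minor thirteenth is Eb5.
A minor thirteenth up from B2 gives G4.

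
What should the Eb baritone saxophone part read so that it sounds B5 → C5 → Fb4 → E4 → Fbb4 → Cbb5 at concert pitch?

G#7 A6 Db6 C#6 Dbb6 Abb6

Written C4 sounds as Eb2 on the Eb baritone saxophone, so concert pitches are written a major thirteenth up.
B5 to G#7
C5 to A6
Fb4 to Db6
E4 to C#6
Fbb4 to Dbb6
Cbb5 to Abb6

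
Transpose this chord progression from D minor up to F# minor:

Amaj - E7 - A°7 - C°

D minor up to F# minor is a major third; each chord root moves by that interval while the quality stays the same.
Amaj: root A up a major third → C#, giving C#maj.
E7: root E up a major third → G#, giving G#7.
A°7: root A up a major third → C#, giving C#°7.
C°: root C up a major third → E, giving E°.

C#maj G#7 C#°7 E°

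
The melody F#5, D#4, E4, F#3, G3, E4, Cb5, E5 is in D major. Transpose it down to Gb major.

Bb4 G3 Ab3 Bb2 Cb3 Ab3 Fbb4 Ab4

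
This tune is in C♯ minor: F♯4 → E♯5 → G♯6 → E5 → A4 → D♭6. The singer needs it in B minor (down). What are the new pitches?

C♯ minor to B minor down is a major second, so every note moves down by that interval.
F#4 becomes E4
E#5 becomes D#5
G#6 becomes F#6
E5 becomes D5
A4 becomes G4
Db6 becomes Cb6

E4 D#5 F#6 D5 G4 Cb6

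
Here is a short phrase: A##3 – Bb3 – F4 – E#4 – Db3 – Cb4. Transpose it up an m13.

A##3 up a minor thirteenth is F##5.
A minor thirteenth up from Bb3 gives Gb5.
F4: a thirteenth up reaches D, and 20 semitones makes it Db6.
A minor thirteenth up from E#4 gives C#6.
A minor thirteenth up from Db3 gives Bbb4.
Cb4: a thirteenth up reaches A, and 20 semitones makes it Abb5.

F##5 Gb5 Db6 C#6 Bbb4 Abb5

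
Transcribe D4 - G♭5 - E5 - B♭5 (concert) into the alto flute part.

The alto flute sounds a perfect fourth below written, so the written part must be a perfect fourth above concert — transpose each note up.
D4 becomes G4
Gb5 becomes Cb6
E5 becomes A5
Bb5 becomes Eb6

G4 Cb6 A5 Eb6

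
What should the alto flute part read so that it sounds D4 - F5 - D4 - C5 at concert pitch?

The alto flute sounds a perfect fourth below written, so the written part must be a perfect fourth above concert — transpose each note up.
D4 -> G4
F5 -> Bb5
D4 -> G4
C5 -> F5

G4 Bb5 G4 F5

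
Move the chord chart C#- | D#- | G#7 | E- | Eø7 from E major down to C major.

E major down to C major is a major third; each chord root moves by that interval while the quality stays the same.
C#-: root C# down a major third → A, giving A-.
D#-: root D# down a major third → B, giving B-.
G#7: root G# down a major third → E, giving E7.
E-: root E down a major third → C, giving C-.
Eø7: root E down a major third → C, giving Cø7.

A- B- E7 C- Cø7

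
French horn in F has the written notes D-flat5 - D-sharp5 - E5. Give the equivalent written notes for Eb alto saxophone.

Eb5 E#5 F#5

First find concert pitch: the French horn in F sounds a perfect fifth below written, so D-flat5 D-sharp5 E5 sounds Gb4 G#4 A4.
Then write for Eb alto saxophone: it sounds a major sixth below written, so the part must be a major sixth above concert.
Gb4 → Eb5
G#4 → E#5
A4 → F#5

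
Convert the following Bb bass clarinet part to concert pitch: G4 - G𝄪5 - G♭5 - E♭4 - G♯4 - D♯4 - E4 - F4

F3 F##4 Fb4 Db3 F#3 C#3 D3 Eb3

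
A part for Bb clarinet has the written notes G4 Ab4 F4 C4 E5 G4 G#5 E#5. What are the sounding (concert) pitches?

F4 Gb4 Eb4 Bb3 D5 F4 F#5 D#5

The Bb clarinet sounds a major second below written, so transpose each written note down a major second.
G4 -> F4
Ab4 -> Gb4
F4 -> Eb4
C4 -> Bb3
E5 -> D5
G4 -> F4
G#5 -> F#5
E#5 -> D#5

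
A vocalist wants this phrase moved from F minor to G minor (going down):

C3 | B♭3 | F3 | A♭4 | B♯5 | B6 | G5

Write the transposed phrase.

From F down to G is a minor seventh; apply that to each pitch.
C3 becomes D2
Bb3 becomes C3
F3 becomes G2
Ab4 becomes Bb3
B#5 becomes C##5
B6 becomes C#6
G5 becomes A4

D2 C3 G2 Bb3 C##5 C#6 A4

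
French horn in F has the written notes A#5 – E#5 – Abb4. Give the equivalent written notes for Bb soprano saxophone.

E#5 B#4 Ebb4

First find concert pitch: the French horn in F sounds a perfect fifth below written, so A#5 E#5 Abb4 sounds D#5 A#4 Dbb4.
Then write for Bb soprano saxophone: it sounds a major second below written, so the part must be a major second above concert.
D#5 → E#5
A#4 → B#4
Dbb4 → Ebb4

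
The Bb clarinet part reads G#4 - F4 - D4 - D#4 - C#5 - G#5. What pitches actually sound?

Written C4 on the Bb clarinet sounds as Bb3, a major second lower; apply that shift to every note.
G#4 to F#4
F4 to Eb4
D4 to C4
D#4 to C#4
C#5 to B4
G#5 to F#5

F#4 Eb4 C4 C#4 B4 F#5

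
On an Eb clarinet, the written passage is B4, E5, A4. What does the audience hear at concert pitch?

D5 G5 C5

The Eb clarinet sounds a minor third above written, so transpose each written note up a minor third.
B4 to D5
E5 to G5
A4 to C5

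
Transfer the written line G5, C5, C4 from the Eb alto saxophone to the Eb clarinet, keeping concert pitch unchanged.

First find concert pitch: the Eb alto saxophone sounds a major sixth below written, so G5 C5 C4 sounds Bb4 Eb4 Eb3.
Then write for Eb clarinet: it sounds a minor third above written, so the part must be a minor third below concert.
Bb4 → G4
Eb4 → C4
Eb3 → C3

G4 C4 C3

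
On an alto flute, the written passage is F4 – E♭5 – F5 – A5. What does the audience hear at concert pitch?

C4 Bb4 C5 E5

The alto flute sounds a perfect fourth below written, so transpose each written note down a perfect fourth.
F4 gives C4
Eb5 gives Bb4
F5 gives C5
A5 gives E5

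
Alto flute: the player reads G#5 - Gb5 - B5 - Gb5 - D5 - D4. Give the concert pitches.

Written C4 on the alto flute sounds as G3, a perfect fourth lower; apply that shift to every note.
G#5 → D#5
Gb5 → Db5
B5 → F#5
Gb5 → Db5
D5 → A4
D4 → A3

D#5 Db5 F#5 Db5 A4 A3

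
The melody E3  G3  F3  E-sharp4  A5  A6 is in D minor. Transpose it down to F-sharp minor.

G#2 B2 A2 G##3 C#5 C#6

From D down to F-sharp is a minor sixth; apply that to each pitch.
E3 → G#2
G3 → B2
F3 → A2
E#4 → G##3
A5 → C#5
A6 → C#6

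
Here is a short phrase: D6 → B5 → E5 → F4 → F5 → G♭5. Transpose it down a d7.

E#5 C##5 F##4 G#3 G#4 A4

D6 down a diminished seventh is E#5.
B5: a seventh down reaches C, and 9 semitones makes it C##5.
A diminished seventh down from E5 gives F##4.
A diminished seventh down from F4 gives G#3.
F5: a seventh down reaches G, and 9 semitones makes it G#4.
A diminished seventh down from Gb5 gives A4.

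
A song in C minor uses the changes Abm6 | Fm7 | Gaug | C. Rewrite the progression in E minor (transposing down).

C minor down to E minor is a minor sixth; each chord root moves by that interval while the quality stays the same.
Abm6: root Ab down a minor sixth → C, giving Cm6.
Fm7: root F down a minor sixth → A, giving Am7.
Gaug: root G down a minor sixth → B, giving Baug.
C: root C down a minor sixth → E, giving E.

Cm6 Am7 Baug E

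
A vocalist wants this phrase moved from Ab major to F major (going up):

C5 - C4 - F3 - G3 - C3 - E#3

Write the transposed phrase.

From Ab up to F is a major sixth; apply that to each pitch.
C5 → A5
C4 → A4
F3 → D4
G3 → E4
C3 → A3
E#3 → C##4

A5 A4 D4 E4 A3 C##4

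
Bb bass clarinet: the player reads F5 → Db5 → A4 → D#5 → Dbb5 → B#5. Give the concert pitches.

Eb4 Cb4 G3 C#4 Cbb4 A#4

The Bb bass clarinet sounds a major ninth below written, so transpose each written note down a major ninth.
F5 to Eb4
Db5 to Cb4
A4 to G3
D#5 to C#4
Dbb5 to Cbb4
B#5 to A#4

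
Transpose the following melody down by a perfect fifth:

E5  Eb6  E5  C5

E5 to A4
Eb6 to Ab5
E5 to A4
C5 to F4

A4 Ab5 A4 F4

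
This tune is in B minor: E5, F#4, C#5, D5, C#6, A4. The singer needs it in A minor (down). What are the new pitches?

From B down to A is a major second; apply that to each pitch.
E5 becomes D5
F#4 becomes E4
C#5 becomes B4
D5 becomes C5
C#6 becomes B5
A4 becomes G4

D5 E4 B4 C5 B5 G4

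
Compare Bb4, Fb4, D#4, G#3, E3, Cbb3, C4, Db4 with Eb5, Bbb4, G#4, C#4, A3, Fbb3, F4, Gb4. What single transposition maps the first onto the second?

From Bb4 to Eb5 is 4 letter names — a fourth of some quality.
Bb4 to Eb5 is 5 semitones, which makes it a perfect fourth; the second version is higher, so the direction is up.
Checking another pair — Db4 → Gb4 — gives the same interval.

up a perfect fourth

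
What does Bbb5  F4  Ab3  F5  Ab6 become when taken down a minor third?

Gb5 D4 F3 D5 F6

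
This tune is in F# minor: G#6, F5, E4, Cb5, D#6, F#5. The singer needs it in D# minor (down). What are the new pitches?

F# minor to D# minor down is a minor third, so every note moves down by that interval.
G#6 → E#6
F5 → D5
E4 → C#4
Cb5 → Ab4
D#6 → B#5
F#5 → D#5

E#6 D5 C#4 Ab4 B#5 D#5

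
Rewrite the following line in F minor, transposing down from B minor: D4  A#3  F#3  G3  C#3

From B down to F is an augmented fourth; apply that to each pitch.
D4 to Ab3
A#3 to E3
F#3 to C3
G3 to Db3
C#3 to G2

Ab3 E3 C3 Db3 G2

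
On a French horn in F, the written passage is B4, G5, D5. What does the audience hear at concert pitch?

Written C4 on the French horn in F sounds as F3, a perfect fifth lower; apply that shift to every note.
B4 -> E4
G5 -> C5
D5 -> G4

E4 C5 G4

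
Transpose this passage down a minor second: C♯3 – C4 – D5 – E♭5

C#3 down a minor second is B#2.
C4 down a minor second is B3.
A minor second down from D5 gives C#5.
A minor second down from Eb5 gives D5.

B#2 B3 C#5 D5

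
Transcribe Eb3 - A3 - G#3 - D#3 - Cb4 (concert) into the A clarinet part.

Gb3 C4 B3 F#3 Ebb4

The A clarinet sounds a minor third below written, so the written part must be a minor third above concert — transpose each note up.
Eb3 -> Gb3
A3 -> C4
G#3 -> B3
D#3 -> F#3
Cb4 -> Ebb4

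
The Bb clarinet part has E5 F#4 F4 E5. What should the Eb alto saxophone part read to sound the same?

First find concert pitch: the Bb clarinet sounds a major second below written, so E5 F#4 F4 E5 sounds D5 E4 Eb4 D5.
Then write for Eb alto saxophone: it sounds a major sixth below written, so the part must be a major sixth above concert.
D5 → B5
E4 → C#5
Eb4 → C5
D5 → B5

B5 C#5 C5 B5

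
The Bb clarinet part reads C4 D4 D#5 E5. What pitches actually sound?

Bb3 C4 C#5 D5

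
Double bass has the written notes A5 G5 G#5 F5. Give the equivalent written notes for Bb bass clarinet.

First find concert pitch: the double bass sounds a perfect octave below written, so A5 G5 G#5 F5 sounds A4 G4 G#4 F4.
Then write for Bb bass clarinet: it sounds a major ninth below written, so the part must be a major ninth above concert.
A4 → B5
G4 → A5
G#4 → A#5
F4 → G5

B5 A5 A#5 G5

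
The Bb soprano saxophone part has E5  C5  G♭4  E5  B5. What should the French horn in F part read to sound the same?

A5 F5 Cb5 A5 E6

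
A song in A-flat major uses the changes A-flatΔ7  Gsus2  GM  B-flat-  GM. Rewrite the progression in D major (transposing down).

A-flat major down to D major is a diminished fifth; each chord root moves by that interval while the quality stays the same.
A-flatΔ7: root A-flat down a diminished fifth → D, giving DΔ7.
Gsus2: root G down a diminished fifth → C#, giving C#sus2.
GM: root G down a diminished fifth → C#, giving C#M.
B-flat-: root B-flat down a diminished fifth → E, giving E-.
GM: root G down a diminished fifth → C#, giving C#M.

DΔ7 C#sus2 C#M E- C#M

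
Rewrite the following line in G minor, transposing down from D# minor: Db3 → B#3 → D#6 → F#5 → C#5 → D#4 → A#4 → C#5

Gbb2 E3 G5 Bb4 F4 G3 D4 F4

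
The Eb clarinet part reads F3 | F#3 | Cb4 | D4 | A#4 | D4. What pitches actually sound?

Ab3 A3 Ebb4 F4 C#5 F4

Written C4 on the Eb clarinet sounds as Eb4, a minor third higher; apply that shift to every note.
F3 gives Ab3
F#3 gives A3
Cb4 gives Ebb4
D4 gives F4
A#4 gives C#5
D4 gives F4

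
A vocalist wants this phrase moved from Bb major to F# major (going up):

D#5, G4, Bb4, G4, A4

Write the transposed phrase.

A##5 D#5 F#5 D#5 E#5

From Bb up to F# is an augmented fifth; apply that to each pitch.
D#5 becomes A##5
G4 becomes D#5
Bb4 becomes F#5
G4 becomes D#5
A4 becomes E#5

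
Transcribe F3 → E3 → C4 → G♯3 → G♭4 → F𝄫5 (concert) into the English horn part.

Written C4 sounds as F3 on the English horn, so concert pitches are written a perfect fifth up.
F3 becomes C4
E3 becomes B3
C4 becomes G4
G#3 becomes D#4
Gb4 becomes Db5
Fbb5 becomes Cbb6

C4 B3 G4 D#4 Db5 Cbb6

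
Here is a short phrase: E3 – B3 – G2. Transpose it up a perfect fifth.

B3 F#4 D3

E3: a fifth up reaches B, and 7 semitones makes it B3.
B3: a fifth up reaches F, and 7 semitones makes it F#4.
A perfect fifth up from G2 gives D3.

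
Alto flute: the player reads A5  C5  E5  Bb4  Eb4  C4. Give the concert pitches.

E5 G4 B4 F4 Bb3 G3

Written C4 on the alto flute sounds as G3, a perfect fourth lower; apply that shift to every note.
A5 → E5
C5 → G4
E5 → B4
Bb4 → F4
Eb4 → Bb3
C4 → G3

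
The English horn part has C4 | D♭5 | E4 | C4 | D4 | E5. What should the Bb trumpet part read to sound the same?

First find concert pitch: the English horn sounds a perfect fifth below written, so C4 D♭5 E4 C4 D4 E5 sounds F3 Gb4 A3 F3 G3 A4.
Then write for Bb trumpet: it sounds a major second below written, so the part must be a major second above concert.
F3 → G3
Gb4 → Ab4
A3 → B3
F3 → G3
G3 → A3
A4 → B4

G3 Ab4 B3 G3 A3 B4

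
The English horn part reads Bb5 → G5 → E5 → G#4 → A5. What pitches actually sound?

Eb5 C5 A4 C#4 D5

The English horn sounds a perfect fifth below written, so transpose each written note down a perfect fifth.
Bb5 -> Eb5
G5 -> C5
E5 -> A4
G#4 -> C#4
A5 -> D5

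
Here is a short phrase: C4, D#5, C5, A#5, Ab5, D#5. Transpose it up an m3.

Eb4 F#5 Eb5 C#6 Cb6 F#5

A minor third up from C4 gives Eb4.
D#5: a third up reaches F, and 3 semitones makes it F#5.
A minor third up from C5 gives Eb5.
A#5: a third up reaches C, and 3 semitones makes it C#6.
Ab5: a third up reaches C, and 3 semitones makes it Cb6.
D#5: a third up reaches F, and 3 semitones makes it F#5.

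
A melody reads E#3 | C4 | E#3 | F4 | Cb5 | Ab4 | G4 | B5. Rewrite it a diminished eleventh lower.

B##1 G#2 B##1 C#3 G3 E3 D#3 F##4

E#3 to B##1
C4 to G#2
E#3 to B##1
F4 to C#3
Cb5 to G3
Ab4 to E3
G4 to D#3
B5 to F##4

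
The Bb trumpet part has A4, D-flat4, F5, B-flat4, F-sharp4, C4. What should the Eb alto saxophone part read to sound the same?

First find concert pitch: the Bb trumpet sounds a major second below written, so A4 D-flat4 F5 B-flat4 F-sharp4 C4 sounds G4 Cb4 Eb5 Ab4 E4 Bb3.
Then write for Eb alto saxophone: it sounds a major sixth below written, so the part must be a major sixth above concert.
G4 → E5
Cb4 → Ab4
Eb5 → C6
Ab4 → F5
E4 → C#5
Bb3 → G4

E5 Ab4 C6 F5 C#5 G4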